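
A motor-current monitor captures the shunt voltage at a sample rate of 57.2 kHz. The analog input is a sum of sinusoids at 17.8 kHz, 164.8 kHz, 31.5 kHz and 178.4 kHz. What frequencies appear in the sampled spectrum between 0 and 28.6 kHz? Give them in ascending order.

6.8 kHz, 17.8 kHz, 25.7 kHz

fs/2 = 28.6 kHz.
17.8 kHz ≤ fs/2 = 28.6 kHz, passes unchanged.
164.8 kHz mod fs = 50.4 kHz.
50.4 kHz > fs/2 = 28.6 kHz, folds to fs − 50.4 kHz = 6.8 kHz.
31.5 kHz > fs/2 = 28.6 kHz, folds to fs − 31.5 kHz = 25.7 kHz.
178.4 kHz mod fs = 6.8 kHz.
6.8 kHz ≤ fs/2 = 28.6 kHz, appears at 6.8 kHz.
Distinct values: {6.8 kHz, 17.8 kHz, 25.7 kHz}.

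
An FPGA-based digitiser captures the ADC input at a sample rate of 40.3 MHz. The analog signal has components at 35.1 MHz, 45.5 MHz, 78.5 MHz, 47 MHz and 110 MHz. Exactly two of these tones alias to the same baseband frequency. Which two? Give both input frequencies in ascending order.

fs/2 = 20.15 MHz.
35.1 MHz > fs/2 = 20.15 MHz, folds to fs − 35.1 MHz = 5.2 MHz.
45.5 MHz mod fs = 5.2 MHz.
5.2 MHz ≤ fs/2 = 20.15 MHz, appears at 5.2 MHz.
78.5 MHz mod fs = 38.2 MHz.
38.2 MHz > fs/2 = 20.15 MHz, folds to fs − 38.2 MHz = 2.1 MHz.
47 MHz mod fs = 6.7 MHz.
6.7 MHz ≤ fs/2 = 20.15 MHz, appears at 6.7 MHz.
110 MHz mod fs = 29.4 MHz.
29.4 MHz > fs/2 = 20.15 MHz, folds to fs − 29.4 MHz = 10.9 MHz.
35.1 MHz and 45.5 MHz both map to 5.2 MHz.

35.1 MHz, 45.5 MHz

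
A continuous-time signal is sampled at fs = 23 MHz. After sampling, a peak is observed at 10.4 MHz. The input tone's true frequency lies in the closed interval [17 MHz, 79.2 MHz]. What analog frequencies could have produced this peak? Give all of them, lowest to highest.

33.4 MHz, 35.6 MHz, 56.4 MHz, 58.6 MHz

Frequencies that alias to 10.4 MHz are k·fs ± 10.4 MHz for integer k ≥ 0.
k=0: 10.4 MHz.
k=1: 12.6 MHz, 33.4 MHz.
k=2: 35.6 MHz, 56.4 MHz.
k=3: 58.6 MHz, 79.4 MHz.
k=4: 81.6 MHz, 102.4 MHz.
Within [17 MHz, 79.2 MHz]: 33.4 MHz, 35.6 MHz, 56.4 MHz, 58.6 MHz.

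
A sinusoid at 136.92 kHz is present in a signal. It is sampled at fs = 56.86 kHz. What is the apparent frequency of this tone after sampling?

23.2 kHz

136.92 kHz mod fs = 23.2 kHz.
23.2 kHz ≤ fs/2 = 28.43 kHz, appears at 23.2 kHz.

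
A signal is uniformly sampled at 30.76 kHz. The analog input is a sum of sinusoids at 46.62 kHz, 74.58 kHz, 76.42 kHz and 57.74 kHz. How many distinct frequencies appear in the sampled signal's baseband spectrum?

fs/2 = 15.38 kHz.
46.62 kHz mod fs = 15.86 kHz.
15.86 kHz > fs/2 = 15.38 kHz, folds to fs − 15.86 kHz = 14.9 kHz.
74.58 kHz mod fs = 13.06 kHz.
13.06 kHz ≤ fs/2 = 15.38 kHz, appears at 13.06 kHz.
76.42 kHz mod fs = 14.9 kHz.
14.9 kHz ≤ fs/2 = 15.38 kHz, appears at 14.9 kHz.
57.74 kHz mod fs = 26.98 kHz.
26.98 kHz > fs/2 = 15.38 kHz, folds to fs − 26.98 kHz = 3.78 kHz.
Distinct values: {3.78 kHz, 13.06 kHz, 14.9 kHz} → 3.

3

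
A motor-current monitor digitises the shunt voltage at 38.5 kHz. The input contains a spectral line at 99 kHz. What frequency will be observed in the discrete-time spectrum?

16.5 kHz

99 kHz mod fs = 22 kHz.
22 kHz > fs/2 = 19.25 kHz, folds to fs − 22 kHz = 16.5 kHz.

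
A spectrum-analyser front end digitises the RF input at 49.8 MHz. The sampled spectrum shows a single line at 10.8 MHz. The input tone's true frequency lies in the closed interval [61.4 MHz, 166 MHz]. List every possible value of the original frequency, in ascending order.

88.8 MHz, 110.4 MHz, 138.6 MHz, 160.2 MHz

Frequencies that alias to 10.8 MHz are k·fs ± 10.8 MHz for integer k ≥ 0.
k=0: 10.8 MHz.
k=1: 39 MHz, 60.6 MHz.
k=2: 88.8 MHz, 110.4 MHz.
k=3: 138.6 MHz, 160.2 MHz.
k=4: 188.4 MHz, 210 MHz.
Within [61.4 MHz, 166 MHz]: 88.8 MHz, 110.4 MHz, 138.6 MHz, 160.2 MHz.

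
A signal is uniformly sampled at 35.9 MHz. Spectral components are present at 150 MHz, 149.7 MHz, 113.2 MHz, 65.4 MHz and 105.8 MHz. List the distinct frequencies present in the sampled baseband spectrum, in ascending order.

1.9 MHz, 5.5 MHz, 6.1 MHz, 6.4 MHz

fs/2 = 17.95 MHz.
150 MHz mod fs = 6.4 MHz.
6.4 MHz ≤ fs/2 = 17.95 MHz, appears at 6.4 MHz.
149.7 MHz mod fs = 6.1 MHz.
6.1 MHz ≤ fs/2 = 17.95 MHz, appears at 6.1 MHz.
113.2 MHz mod fs = 5.5 MHz.
5.5 MHz ≤ fs/2 = 17.95 MHz, appears at 5.5 MHz.
65.4 MHz mod fs = 29.5 MHz.
29.5 MHz > fs/2 = 17.95 MHz, folds to fs − 29.5 MHz = 6.4 MHz.
105.8 MHz mod fs = 34 MHz.
34 MHz > fs/2 = 17.95 MHz, folds to fs − 34 MHz = 1.9 MHz.
Distinct values: {1.9 MHz, 5.5 MHz, 6.1 MHz, 6.4 MHz}.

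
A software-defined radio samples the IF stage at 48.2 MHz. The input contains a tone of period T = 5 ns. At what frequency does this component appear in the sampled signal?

7.2 MHz

T = 5 ns → f = 1/T = 200 MHz.
200 MHz mod fs = 7.2 MHz.
7.2 MHz ≤ fs/2 = 24.1 MHz, appears at 7.2 MHz.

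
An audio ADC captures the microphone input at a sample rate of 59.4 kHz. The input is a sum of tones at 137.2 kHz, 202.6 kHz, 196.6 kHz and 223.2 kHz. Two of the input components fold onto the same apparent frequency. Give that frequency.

18.4 kHz

fs/2 = 29.7 kHz.
137.2 kHz mod fs = 18.4 kHz.
18.4 kHz ≤ fs/2 = 29.7 kHz, appears at 18.4 kHz.
202.6 kHz mod fs = 24.4 kHz.
24.4 kHz ≤ fs/2 = 29.7 kHz, appears at 24.4 kHz.
196.6 kHz mod fs = 18.4 kHz.
18.4 kHz ≤ fs/2 = 29.7 kHz, appears at 18.4 kHz.
223.2 kHz mod fs = 45 kHz.
45 kHz > fs/2 = 29.7 kHz, folds to fs − 45 kHz = 14.4 kHz.
137.2 kHz and 196.6 kHz both map to 18.4 kHz.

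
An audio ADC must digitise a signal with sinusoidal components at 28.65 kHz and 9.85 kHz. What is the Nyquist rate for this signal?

Highest-frequency component: 28.65 kHz.
Nyquist rate = 2 × 28.65 kHz = 57.3 kHz.

57.3 kHz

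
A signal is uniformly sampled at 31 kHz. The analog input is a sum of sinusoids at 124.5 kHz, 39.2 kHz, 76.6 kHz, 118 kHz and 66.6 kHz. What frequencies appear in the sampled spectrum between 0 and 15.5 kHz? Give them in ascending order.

0.5 kHz, 4.6 kHz, 6 kHz, 8.2 kHz, 14.6 kHz

fs/2 = 15.5 kHz.
124.5 kHz mod fs = 0.5 kHz.
0.5 kHz ≤ fs/2 = 15.5 kHz, appears at 0.5 kHz.
39.2 kHz mod fs = 8.2 kHz.
8.2 kHz ≤ fs/2 = 15.5 kHz, appears at 8.2 kHz.
76.6 kHz mod fs = 14.6 kHz.
14.6 kHz ≤ fs/2 = 15.5 kHz, appears at 14.6 kHz.
118 kHz mod fs = 25 kHz.
25 kHz > fs/2 = 15.5 kHz, folds to fs − 25 kHz = 6 kHz.
66.6 kHz mod fs = 4.6 kHz.
4.6 kHz ≤ fs/2 = 15.5 kHz, appears at 4.6 kHz.
Distinct values: {0.5 kHz, 4.6 kHz, 6 kHz, 8.2 kHz, 14.6 kHz}.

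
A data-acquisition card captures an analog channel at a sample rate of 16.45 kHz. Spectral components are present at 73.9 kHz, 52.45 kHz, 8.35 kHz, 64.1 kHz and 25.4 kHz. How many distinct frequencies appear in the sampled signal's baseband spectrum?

fs/2 = 8.225 kHz.
73.9 kHz mod fs = 8.1 kHz.
8.1 kHz ≤ fs/2 = 8.225 kHz, appears at 8.1 kHz.
52.45 kHz mod fs = 3.1 kHz.
3.1 kHz ≤ fs/2 = 8.225 kHz, appears at 3.1 kHz.
8.35 kHz > fs/2 = 8.225 kHz, folds to fs − 8.35 kHz = 8.1 kHz.
64.1 kHz mod fs = 14.75 kHz.
14.75 kHz > fs/2 = 8.225 kHz, folds to fs − 14.75 kHz = 1.7 kHz.
25.4 kHz mod fs = 8.95 kHz.
8.95 kHz > fs/2 = 8.225 kHz, folds to fs − 8.95 kHz = 7.5 kHz.
Distinct values: {1.7 kHz, 3.1 kHz, 7.5 kHz, 8.1 kHz} → 4.

4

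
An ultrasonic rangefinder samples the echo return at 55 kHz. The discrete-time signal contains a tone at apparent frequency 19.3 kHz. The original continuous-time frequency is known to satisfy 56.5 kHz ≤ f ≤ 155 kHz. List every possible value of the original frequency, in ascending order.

Frequencies that alias to 19.3 kHz are k·fs ± 19.3 kHz for integer k ≥ 0.
k=0: 19.3 kHz.
k=1: 35.7 kHz, 74.3 kHz.
k=2: 90.7 kHz, 129.3 kHz.
k=3: 145.7 kHz, 184.3 kHz.
k=4: 200.7 kHz, 239.3 kHz.
Within [56.5 kHz, 155 kHz]: 74.3 kHz, 90.7 kHz, 129.3 kHz, 145.7 kHz.

74.3 kHz, 90.7 kHz, 129.3 kHz, 145.7 kHz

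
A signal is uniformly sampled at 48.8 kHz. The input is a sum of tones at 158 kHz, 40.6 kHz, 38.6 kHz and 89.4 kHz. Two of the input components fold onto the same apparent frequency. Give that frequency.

8.2 kHz

fs/2 = 24.4 kHz.
158 kHz mod fs = 11.6 kHz.
11.6 kHz ≤ fs/2 = 24.4 kHz, appears at 11.6 kHz.
40.6 kHz > fs/2 = 24.4 kHz, folds to fs − 40.6 kHz = 8.2 kHz.
38.6 kHz > fs/2 = 24.4 kHz, folds to fs − 38.6 kHz = 10.2 kHz.
89.4 kHz mod fs = 40.6 kHz.
40.6 kHz > fs/2 = 24.4 kHz, folds to fs − 40.6 kHz = 8.2 kHz.
40.6 kHz and 89.4 kHz both map to 8.2 kHz.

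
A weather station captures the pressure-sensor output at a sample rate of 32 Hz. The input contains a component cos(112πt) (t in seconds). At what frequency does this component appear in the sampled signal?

8 Hz

ω = 112π rad/s → f = ω/(2π) = 56 Hz.
56 Hz mod fs = 24 Hz.
24 Hz > fs/2 = 16 Hz, folds to fs − 24 Hz = 8 Hz.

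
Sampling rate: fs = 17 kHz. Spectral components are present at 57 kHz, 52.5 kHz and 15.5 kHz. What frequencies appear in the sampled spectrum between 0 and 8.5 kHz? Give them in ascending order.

1.5 kHz, 6 kHz

fs/2 = 8.5 kHz.
57 kHz mod fs = 6 kHz.
6 kHz ≤ fs/2 = 8.5 kHz, appears at 6 kHz.
52.5 kHz mod fs = 1.5 kHz.
1.5 kHz ≤ fs/2 = 8.5 kHz, appears at 1.5 kHz.
15.5 kHz > fs/2 = 8.5 kHz, folds to fs − 15.5 kHz = 1.5 kHz.
Distinct values: {1.5 kHz, 6 kHz}.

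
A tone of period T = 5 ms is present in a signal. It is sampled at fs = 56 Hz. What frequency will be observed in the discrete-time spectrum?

24 Hz

T = 5 ms → f = 1/T = 200 Hz.
200 Hz mod fs = 32 Hz.
32 Hz > fs/2 = 28 Hz, folds to fs − 32 Hz = 24 Hz.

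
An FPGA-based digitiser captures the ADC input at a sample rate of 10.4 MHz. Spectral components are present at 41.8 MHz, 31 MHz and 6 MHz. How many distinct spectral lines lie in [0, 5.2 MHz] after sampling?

fs/2 = 5.2 MHz.
41.8 MHz mod fs = 0.2 MHz.
0.2 MHz ≤ fs/2 = 5.2 MHz, appears at 0.2 MHz.
31 MHz mod fs = 10.2 MHz.
10.2 MHz > fs/2 = 5.2 MHz, folds to fs − 10.2 MHz = 0.2 MHz.
6 MHz > fs/2 = 5.2 MHz, folds to fs − 6 MHz = 4.4 MHz.
Distinct values: {0.2 MHz, 4.4 MHz} → 2.

2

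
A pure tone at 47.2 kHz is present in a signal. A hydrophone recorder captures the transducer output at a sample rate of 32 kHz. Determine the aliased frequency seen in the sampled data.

47.2 kHz mod fs = 15.2 kHz.
15.2 kHz ≤ fs/2 = 16 kHz, appears at 15.2 kHz.

15.2 kHz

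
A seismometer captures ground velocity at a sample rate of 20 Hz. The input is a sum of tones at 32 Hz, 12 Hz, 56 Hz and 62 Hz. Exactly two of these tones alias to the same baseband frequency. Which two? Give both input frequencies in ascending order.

12 Hz, 32 Hz

fs/2 = 10 Hz.
32 Hz mod fs = 12 Hz.
12 Hz > fs/2 = 10 Hz, folds to fs − 12 Hz = 8 Hz.
12 Hz > fs/2 = 10 Hz, folds to fs − 12 Hz = 8 Hz.
56 Hz mod fs = 16 Hz.
16 Hz > fs/2 = 10 Hz, folds to fs − 16 Hz = 4 Hz.
62 Hz mod fs = 2 Hz.
2 Hz ≤ fs/2 = 10 Hz, appears at 2 Hz.
12 Hz and 32 Hz both map to 8 Hz.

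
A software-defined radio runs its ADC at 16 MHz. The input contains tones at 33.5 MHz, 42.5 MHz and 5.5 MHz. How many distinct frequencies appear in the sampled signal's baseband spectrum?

fs/2 = 8 MHz.
33.5 MHz mod fs = 1.5 MHz.
1.5 MHz ≤ fs/2 = 8 MHz, appears at 1.5 MHz.
42.5 MHz mod fs = 10.5 MHz.
10.5 MHz > fs/2 = 8 MHz, folds to fs − 10.5 MHz = 5.5 MHz.
5.5 MHz ≤ fs/2 = 8 MHz, passes unchanged.
Distinct values: {1.5 MHz, 5.5 MHz} → 2.

2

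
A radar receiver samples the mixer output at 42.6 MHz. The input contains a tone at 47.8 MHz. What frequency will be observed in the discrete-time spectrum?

5.2 MHz

47.8 MHz mod fs = 5.2 MHz.
5.2 MHz ≤ fs/2 = 21.3 MHz, appears at 5.2 MHz.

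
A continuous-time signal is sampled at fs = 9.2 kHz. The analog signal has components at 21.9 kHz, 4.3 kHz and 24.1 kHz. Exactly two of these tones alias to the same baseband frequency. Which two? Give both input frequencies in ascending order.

21.9 kHz, 24.1 kHz

fs/2 = 4.6 kHz.
21.9 kHz mod fs = 3.5 kHz.
3.5 kHz ≤ fs/2 = 4.6 kHz, appears at 3.5 kHz.
4.3 kHz ≤ fs/2 = 4.6 kHz, passes unchanged.
24.1 kHz mod fs = 5.7 kHz.
5.7 kHz > fs/2 = 4.6 kHz, folds to fs − 5.7 kHz = 3.5 kHz.
21.9 kHz and 24.1 kHz both map to 3.5 kHz.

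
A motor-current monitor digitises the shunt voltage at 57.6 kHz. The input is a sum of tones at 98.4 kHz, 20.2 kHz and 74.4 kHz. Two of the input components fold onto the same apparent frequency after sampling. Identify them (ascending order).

74.4 kHz, 98.4 kHz

fs/2 = 28.8 kHz.
98.4 kHz mod fs = 40.8 kHz.
40.8 kHz > fs/2 = 28.8 kHz, folds to fs − 40.8 kHz = 16.8 kHz.
20.2 kHz ≤ fs/2 = 28.8 kHz, passes unchanged.
74.4 kHz mod fs = 16.8 kHz.
16.8 kHz ≤ fs/2 = 28.8 kHz, appears at 16.8 kHz.
74.4 kHz and 98.4 kHz both map to 16.8 kHz.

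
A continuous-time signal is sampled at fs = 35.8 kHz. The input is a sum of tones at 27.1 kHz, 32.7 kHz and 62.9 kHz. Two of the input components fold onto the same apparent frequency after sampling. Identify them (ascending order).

27.1 kHz, 62.9 kHz

fs/2 = 17.9 kHz.
27.1 kHz > fs/2 = 17.9 kHz, folds to fs − 27.1 kHz = 8.7 kHz.
32.7 kHz > fs/2 = 17.9 kHz, folds to fs − 32.7 kHz = 3.1 kHz.
62.9 kHz mod fs = 27.1 kHz.
27.1 kHz > fs/2 = 17.9 kHz, folds to fs − 27.1 kHz = 8.7 kHz.
27.1 kHz and 62.9 kHz both map to 8.7 kHz.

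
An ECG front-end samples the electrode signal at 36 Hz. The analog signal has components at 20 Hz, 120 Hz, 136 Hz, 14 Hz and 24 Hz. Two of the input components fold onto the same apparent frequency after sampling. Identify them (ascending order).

24 Hz, 120 Hz

fs/2 = 18 Hz.
20 Hz > fs/2 = 18 Hz, folds to fs − 20 Hz = 16 Hz.
120 Hz mod fs = 12 Hz.
12 Hz ≤ fs/2 = 18 Hz, appears at 12 Hz.
136 Hz mod fs = 28 Hz.
28 Hz > fs/2 = 18 Hz, folds to fs − 28 Hz = 8 Hz.
14 Hz ≤ fs/2 = 18 Hz, passes unchanged.
24 Hz > fs/2 = 18 Hz, folds to fs − 24 Hz = 12 Hz.
24 Hz and 120 Hz both map to 12 Hz.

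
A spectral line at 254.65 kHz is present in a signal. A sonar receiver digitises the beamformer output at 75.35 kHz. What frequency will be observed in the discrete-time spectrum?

28.6 kHz

254.65 kHz mod fs = 28.6 kHz.
28.6 kHz ≤ fs/2 = 37.675 kHz, appears at 28.6 kHz.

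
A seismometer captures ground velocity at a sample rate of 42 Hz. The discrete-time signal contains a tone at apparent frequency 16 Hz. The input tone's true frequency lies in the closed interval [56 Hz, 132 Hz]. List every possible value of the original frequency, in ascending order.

58 Hz, 68 Hz, 100 Hz, 110 Hz

Frequencies that alias to 16 Hz are k·fs ± 16 Hz for integer k ≥ 0.
k=0: 16 Hz.
k=1: 26 Hz, 58 Hz.
k=2: 68 Hz, 100 Hz.
k=3: 110 Hz, 142 Hz.
k=4: 152 Hz, 184 Hz.
Within [56 Hz, 132 Hz]: 58 Hz, 68 Hz, 100 Hz, 110 Hz.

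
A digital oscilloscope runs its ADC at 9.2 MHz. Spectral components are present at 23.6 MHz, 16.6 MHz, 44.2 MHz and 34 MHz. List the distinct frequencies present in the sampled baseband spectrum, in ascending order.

fs/2 = 4.6 MHz.
23.6 MHz mod fs = 5.2 MHz.
5.2 MHz > fs/2 = 4.6 MHz, folds to fs − 5.2 MHz = 4 MHz.
16.6 MHz mod fs = 7.4 MHz.
7.4 MHz > fs/2 = 4.6 MHz, folds to fs − 7.4 MHz = 1.8 MHz.
44.2 MHz mod fs = 7.4 MHz.
7.4 MHz > fs/2 = 4.6 MHz, folds to fs − 7.4 MHz = 1.8 MHz.
34 MHz mod fs = 6.4 MHz.
6.4 MHz > fs/2 = 4.6 MHz, folds to fs − 6.4 MHz = 2.8 MHz.
Distinct values: {1.8 MHz, 2.8 MHz, 4 MHz}.

1.8 MHz, 2.8 MHz, 4 MHz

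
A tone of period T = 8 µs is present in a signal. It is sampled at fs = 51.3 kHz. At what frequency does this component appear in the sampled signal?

T = 8 µs → f = 1/T = 125 kHz.
125 kHz mod fs = 22.4 kHz.
22.4 kHz ≤ fs/2 = 25.65 kHz, appears at 22.4 kHz.

22.4 kHz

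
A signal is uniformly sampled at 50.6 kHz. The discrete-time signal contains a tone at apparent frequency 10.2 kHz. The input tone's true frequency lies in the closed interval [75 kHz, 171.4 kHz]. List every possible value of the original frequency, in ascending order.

91 kHz, 111.4 kHz, 141.6 kHz, 162 kHz

Frequencies that alias to 10.2 kHz are k·fs ± 10.2 kHz for integer k ≥ 0.
k=0: 10.2 kHz.
k=1: 40.4 kHz, 60.8 kHz.
k=2: 91 kHz, 111.4 kHz.
k=3: 141.6 kHz, 162 kHz.
k=4: 192.2 kHz, 212.6 kHz.
Within [75 kHz, 171.4 kHz]: 91 kHz, 111.4 kHz, 141.6 kHz, 162 kHz.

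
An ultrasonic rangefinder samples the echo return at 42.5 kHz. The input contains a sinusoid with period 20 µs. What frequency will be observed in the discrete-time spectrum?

7.5 kHz

T = 20 µs → f = 1/T = 50 kHz.
50 kHz mod fs = 7.5 kHz.
7.5 kHz ≤ fs/2 = 21.25 kHz, appears at 7.5 kHz.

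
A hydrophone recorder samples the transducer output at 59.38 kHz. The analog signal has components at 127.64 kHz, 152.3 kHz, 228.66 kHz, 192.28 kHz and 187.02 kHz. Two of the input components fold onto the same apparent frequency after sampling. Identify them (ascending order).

127.64 kHz, 187.02 kHz

fs/2 = 29.69 kHz.
127.64 kHz mod fs = 8.88 kHz.
8.88 kHz ≤ fs/2 = 29.69 kHz, appears at 8.88 kHz.
152.3 kHz mod fs = 33.54 kHz.
33.54 kHz > fs/2 = 29.69 kHz, folds to fs − 33.54 kHz = 25.84 kHz.
228.66 kHz mod fs = 50.52 kHz.
50.52 kHz > fs/2 = 29.69 kHz, folds to fs − 50.52 kHz = 8.86 kHz.
192.28 kHz mod fs = 14.14 kHz.
14.14 kHz ≤ fs/2 = 29.69 kHz, appears at 14.14 kHz.
187.02 kHz mod fs = 8.88 kHz.
8.88 kHz ≤ fs/2 = 29.69 kHz, appears at 8.88 kHz.
127.64 kHz and 187.02 kHz both map to 8.88 kHz.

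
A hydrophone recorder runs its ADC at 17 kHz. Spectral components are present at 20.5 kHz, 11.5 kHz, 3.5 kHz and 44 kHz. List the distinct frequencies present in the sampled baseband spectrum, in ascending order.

3.5 kHz, 5.5 kHz, 7 kHz

fs/2 = 8.5 kHz.
20.5 kHz mod fs = 3.5 kHz.
3.5 kHz ≤ fs/2 = 8.5 kHz, appears at 3.5 kHz.
11.5 kHz > fs/2 = 8.5 kHz, folds to fs − 11.5 kHz = 5.5 kHz.
3.5 kHz ≤ fs/2 = 8.5 kHz, passes unchanged.
44 kHz mod fs = 10 kHz.
10 kHz > fs/2 = 8.5 kHz, folds to fs − 10 kHz = 7 kHz.
Distinct values: {3.5 kHz, 5.5 kHz, 7 kHz}.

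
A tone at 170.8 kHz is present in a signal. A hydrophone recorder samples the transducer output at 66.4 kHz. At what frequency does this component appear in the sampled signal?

28.4 kHz

170.8 kHz mod fs = 38 kHz.
38 kHz > fs/2 = 33.2 kHz, folds to fs − 38 kHz = 28.4 kHz.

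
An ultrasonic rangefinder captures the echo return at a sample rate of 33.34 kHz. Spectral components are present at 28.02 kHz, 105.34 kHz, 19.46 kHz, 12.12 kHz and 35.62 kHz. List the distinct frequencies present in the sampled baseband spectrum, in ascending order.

2.28 kHz, 5.32 kHz, 12.12 kHz, 13.88 kHz

fs/2 = 16.67 kHz.
28.02 kHz > fs/2 = 16.67 kHz, folds to fs − 28.02 kHz = 5.32 kHz.
105.34 kHz mod fs = 5.32 kHz.
5.32 kHz ≤ fs/2 = 16.67 kHz, appears at 5.32 kHz.
19.46 kHz > fs/2 = 16.67 kHz, folds to fs − 19.46 kHz = 13.88 kHz.
12.12 kHz ≤ fs/2 = 16.67 kHz, passes unchanged.
35.62 kHz mod fs = 2.28 kHz.
2.28 kHz ≤ fs/2 = 16.67 kHz, appears at 2.28 kHz.
Distinct values: {2.28 kHz, 5.32 kHz, 12.12 kHz, 13.88 kHz}.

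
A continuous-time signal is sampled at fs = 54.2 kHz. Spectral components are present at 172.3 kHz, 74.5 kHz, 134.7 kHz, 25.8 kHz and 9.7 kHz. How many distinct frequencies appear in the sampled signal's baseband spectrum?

fs/2 = 27.1 kHz.
172.3 kHz mod fs = 9.7 kHz.
9.7 kHz ≤ fs/2 = 27.1 kHz, appears at 9.7 kHz.
74.5 kHz mod fs = 20.3 kHz.
20.3 kHz ≤ fs/2 = 27.1 kHz, appears at 20.3 kHz.
134.7 kHz mod fs = 26.3 kHz.
26.3 kHz ≤ fs/2 = 27.1 kHz, appears at 26.3 kHz.
25.8 kHz ≤ fs/2 = 27.1 kHz, passes unchanged.
9.7 kHz ≤ fs/2 = 27.1 kHz, passes unchanged.
Distinct values: {9.7 kHz, 20.3 kHz, 25.8 kHz, 26.3 kHz} → 4.

4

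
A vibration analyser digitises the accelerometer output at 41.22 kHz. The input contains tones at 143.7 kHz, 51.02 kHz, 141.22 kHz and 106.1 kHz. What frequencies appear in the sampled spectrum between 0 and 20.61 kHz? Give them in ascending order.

fs/2 = 20.61 kHz.
143.7 kHz mod fs = 20.04 kHz.
20.04 kHz ≤ fs/2 = 20.61 kHz, appears at 20.04 kHz.
51.02 kHz mod fs = 9.8 kHz.
9.8 kHz ≤ fs/2 = 20.61 kHz, appears at 9.8 kHz.
141.22 kHz mod fs = 17.56 kHz.
17.56 kHz ≤ fs/2 = 20.61 kHz, appears at 17.56 kHz.
106.1 kHz mod fs = 23.66 kHz.
23.66 kHz > fs/2 = 20.61 kHz, folds to fs − 23.66 kHz = 17.56 kHz.
Distinct values: {9.8 kHz, 17.56 kHz, 20.04 kHz}.

9.8 kHz, 17.56 kHz, 20.04 kHz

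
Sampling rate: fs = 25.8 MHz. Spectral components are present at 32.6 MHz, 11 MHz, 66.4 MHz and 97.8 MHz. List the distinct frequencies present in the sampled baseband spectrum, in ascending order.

fs/2 = 12.9 MHz.
32.6 MHz mod fs = 6.8 MHz.
6.8 MHz ≤ fs/2 = 12.9 MHz, appears at 6.8 MHz.
11 MHz ≤ fs/2 = 12.9 MHz, passes unchanged.
66.4 MHz mod fs = 14.8 MHz.
14.8 MHz > fs/2 = 12.9 MHz, folds to fs − 14.8 MHz = 11 MHz.
97.8 MHz mod fs = 20.4 MHz.
20.4 MHz > fs/2 = 12.9 MHz, folds to fs − 20.4 MHz = 5.4 MHz.
Distinct values: {5.4 MHz, 6.8 MHz, 11 MHz}.

5.4 MHz, 6.8 MHz, 11 MHz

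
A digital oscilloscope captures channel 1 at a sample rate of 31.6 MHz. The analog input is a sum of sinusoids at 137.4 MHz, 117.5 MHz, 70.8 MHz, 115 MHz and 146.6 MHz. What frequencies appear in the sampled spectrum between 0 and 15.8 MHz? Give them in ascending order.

fs/2 = 15.8 MHz.
137.4 MHz mod fs = 11 MHz.
11 MHz ≤ fs/2 = 15.8 MHz, appears at 11 MHz.
117.5 MHz mod fs = 22.7 MHz.
22.7 MHz > fs/2 = 15.8 MHz, folds to fs − 22.7 MHz = 8.9 MHz.
70.8 MHz mod fs = 7.6 MHz.
7.6 MHz ≤ fs/2 = 15.8 MHz, appears at 7.6 MHz.
115 MHz mod fs = 20.2 MHz.
20.2 MHz > fs/2 = 15.8 MHz, folds to fs − 20.2 MHz = 11.4 MHz.
146.6 MHz mod fs = 20.2 MHz.
20.2 MHz > fs/2 = 15.8 MHz, folds to fs − 20.2 MHz = 11.4 MHz.
Distinct values: {7.6 MHz, 8.9 MHz, 11 MHz, 11.4 MHz}.

7.6 MHz, 8.9 MHz, 11 MHz, 11.4 MHz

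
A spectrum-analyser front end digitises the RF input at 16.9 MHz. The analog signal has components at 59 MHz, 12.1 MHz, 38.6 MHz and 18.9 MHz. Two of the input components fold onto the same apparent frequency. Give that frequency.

4.8 MHz

fs/2 = 8.45 MHz.
59 MHz mod fs = 8.3 MHz.
8.3 MHz ≤ fs/2 = 8.45 MHz, appears at 8.3 MHz.
12.1 MHz > fs/2 = 8.45 MHz, folds to fs − 12.1 MHz = 4.8 MHz.
38.6 MHz mod fs = 4.8 MHz.
4.8 MHz ≤ fs/2 = 8.45 MHz, appears at 4.8 MHz.
18.9 MHz mod fs = 2 MHz.
2 MHz ≤ fs/2 = 8.45 MHz, appears at 2 MHz.
12.1 MHz and 38.6 MHz both map to 4.8 MHz.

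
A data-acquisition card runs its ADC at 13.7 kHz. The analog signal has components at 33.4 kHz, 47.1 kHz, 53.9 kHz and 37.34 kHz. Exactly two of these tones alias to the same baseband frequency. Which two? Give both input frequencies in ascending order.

fs/2 = 6.85 kHz.
33.4 kHz mod fs = 6 kHz.
6 kHz ≤ fs/2 = 6.85 kHz, appears at 6 kHz.
47.1 kHz mod fs = 6 kHz.
6 kHz ≤ fs/2 = 6.85 kHz, appears at 6 kHz.
53.9 kHz mod fs = 12.8 kHz.
12.8 kHz > fs/2 = 6.85 kHz, folds to fs − 12.8 kHz = 0.9 kHz.
37.34 kHz mod fs = 9.94 kHz.
9.94 kHz > fs/2 = 6.85 kHz, folds to fs − 9.94 kHz = 3.76 kHz.
33.4 kHz and 47.1 kHz both map to 6 kHz.

33.4 kHz, 47.1 kHz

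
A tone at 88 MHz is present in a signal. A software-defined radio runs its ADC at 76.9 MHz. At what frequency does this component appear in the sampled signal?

88 MHz mod fs = 11.1 MHz.
11.1 MHz ≤ fs/2 = 38.45 MHz, appears at 11.1 MHz.

11.1 MHz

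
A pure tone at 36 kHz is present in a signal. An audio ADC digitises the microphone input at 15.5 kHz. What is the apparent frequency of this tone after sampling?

36 kHz mod fs = 5 kHz.
5 kHz ≤ fs/2 = 7.75 kHz, appears at 5 kHz.

5 kHz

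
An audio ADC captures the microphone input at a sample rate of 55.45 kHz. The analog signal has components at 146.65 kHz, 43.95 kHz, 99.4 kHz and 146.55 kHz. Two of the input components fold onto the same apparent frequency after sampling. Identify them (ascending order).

fs/2 = 27.725 kHz.
146.65 kHz mod fs = 35.75 kHz.
35.75 kHz > fs/2 = 27.725 kHz, folds to fs − 35.75 kHz = 19.7 kHz.
43.95 kHz > fs/2 = 27.725 kHz, folds to fs − 43.95 kHz = 11.5 kHz.
99.4 kHz mod fs = 43.95 kHz.
43.95 kHz > fs/2 = 27.725 kHz, folds to fs − 43.95 kHz = 11.5 kHz.
146.55 kHz mod fs = 35.65 kHz.
35.65 kHz > fs/2 = 27.725 kHz, folds to fs − 35.65 kHz = 19.8 kHz.
43.95 kHz and 99.4 kHz both map to 11.5 kHz.

43.95 kHz, 99.4 kHz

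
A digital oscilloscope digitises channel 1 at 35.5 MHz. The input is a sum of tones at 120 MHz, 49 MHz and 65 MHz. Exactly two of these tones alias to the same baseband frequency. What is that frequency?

fs/2 = 17.75 MHz.
120 MHz mod fs = 13.5 MHz.
13.5 MHz ≤ fs/2 = 17.75 MHz, appears at 13.5 MHz.
49 MHz mod fs = 13.5 MHz.
13.5 MHz ≤ fs/2 = 17.75 MHz, appears at 13.5 MHz.
65 MHz mod fs = 29.5 MHz.
29.5 MHz > fs/2 = 17.75 MHz, folds to fs − 29.5 MHz = 6 MHz.
49 MHz and 120 MHz both map to 13.5 MHz.

13.5 MHz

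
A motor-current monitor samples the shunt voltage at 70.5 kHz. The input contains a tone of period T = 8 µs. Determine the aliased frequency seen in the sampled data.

T = 8 µs → f = 1/T = 125 kHz.
125 kHz mod fs = 54.5 kHz.
54.5 kHz > fs/2 = 35.25 kHz, folds to fs − 54.5 kHz = 16 kHz.

16 kHz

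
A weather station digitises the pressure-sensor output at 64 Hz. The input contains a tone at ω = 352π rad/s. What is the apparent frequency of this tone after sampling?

16 Hz

ω = 352π rad/s → f = ω/(2π) = 176 Hz.
176 Hz mod fs = 48 Hz.
48 Hz > fs/2 = 32 Hz, folds to fs − 48 Hz = 16 Hz.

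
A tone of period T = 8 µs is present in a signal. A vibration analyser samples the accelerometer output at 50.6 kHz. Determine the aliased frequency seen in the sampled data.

23.8 kHz

T = 8 µs → f = 1/T = 125 kHz.
125 kHz mod fs = 23.8 kHz.
23.8 kHz ≤ fs/2 = 25.3 kHz, appears at 23.8 kHz.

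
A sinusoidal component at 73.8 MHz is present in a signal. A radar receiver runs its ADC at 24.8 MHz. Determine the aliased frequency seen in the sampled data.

0.6 MHz

73.8 MHz mod fs = 24.2 MHz.
24.2 MHz > fs/2 = 12.4 MHz, folds to fs − 24.2 MHz = 0.6 MHz.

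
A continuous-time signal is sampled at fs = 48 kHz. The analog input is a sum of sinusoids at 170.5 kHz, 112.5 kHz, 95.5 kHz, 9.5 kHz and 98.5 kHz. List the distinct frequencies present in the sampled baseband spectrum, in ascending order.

fs/2 = 24 kHz.
170.5 kHz mod fs = 26.5 kHz.
26.5 kHz > fs/2 = 24 kHz, folds to fs − 26.5 kHz = 21.5 kHz.
112.5 kHz mod fs = 16.5 kHz.
16.5 kHz ≤ fs/2 = 24 kHz, appears at 16.5 kHz.
95.5 kHz mod fs = 47.5 kHz.
47.5 kHz > fs/2 = 24 kHz, folds to fs − 47.5 kHz = 0.5 kHz.
9.5 kHz ≤ fs/2 = 24 kHz, passes unchanged.
98.5 kHz mod fs = 2.5 kHz.
2.5 kHz ≤ fs/2 = 24 kHz, appears at 2.5 kHz.
Distinct values: {0.5 kHz, 2.5 kHz, 9.5 kHz, 16.5 kHz, 21.5 kHz}.

0.5 kHz, 2.5 kHz, 9.5 kHz, 16.5 kHz, 21.5 kHz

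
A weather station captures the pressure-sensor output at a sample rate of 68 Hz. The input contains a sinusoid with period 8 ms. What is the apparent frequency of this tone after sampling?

T = 8 ms → f = 1/T = 125 Hz.
125 Hz mod fs = 57 Hz.
57 Hz > fs/2 = 34 Hz, folds to fs − 57 Hz = 11 Hz.

11 Hz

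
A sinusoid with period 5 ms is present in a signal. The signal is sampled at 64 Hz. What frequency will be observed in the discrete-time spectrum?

8 Hz

T = 5 ms → f = 1/T = 200 Hz.
200 Hz mod fs = 8 Hz.
8 Hz ≤ fs/2 = 32 Hz, appears at 8 Hz.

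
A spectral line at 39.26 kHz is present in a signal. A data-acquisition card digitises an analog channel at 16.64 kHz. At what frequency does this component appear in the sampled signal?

5.98 kHz

39.26 kHz mod fs = 5.98 kHz.
5.98 kHz ≤ fs/2 = 8.32 kHz, appears at 5.98 kHz.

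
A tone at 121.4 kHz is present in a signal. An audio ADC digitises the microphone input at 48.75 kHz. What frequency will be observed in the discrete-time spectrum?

23.9 kHz

121.4 kHz mod fs = 23.9 kHz.
23.9 kHz ≤ fs/2 = 24.375 kHz, appears at 23.9 kHz.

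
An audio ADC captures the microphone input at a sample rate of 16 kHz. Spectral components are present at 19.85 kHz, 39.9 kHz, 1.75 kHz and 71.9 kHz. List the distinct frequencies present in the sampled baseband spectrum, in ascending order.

fs/2 = 8 kHz.
19.85 kHz mod fs = 3.85 kHz.
3.85 kHz ≤ fs/2 = 8 kHz, appears at 3.85 kHz.
39.9 kHz mod fs = 7.9 kHz.
7.9 kHz ≤ fs/2 = 8 kHz, appears at 7.9 kHz.
1.75 kHz ≤ fs/2 = 8 kHz, passes unchanged.
71.9 kHz mod fs = 7.9 kHz.
7.9 kHz ≤ fs/2 = 8 kHz, appears at 7.9 kHz.
Distinct values: {1.75 kHz, 3.85 kHz, 7.9 kHz}.

1.75 kHz, 3.85 kHz, 7.9 kHz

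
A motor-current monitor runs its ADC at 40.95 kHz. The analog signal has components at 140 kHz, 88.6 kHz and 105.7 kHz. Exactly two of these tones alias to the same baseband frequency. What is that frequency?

fs/2 = 20.475 kHz.
140 kHz mod fs = 17.15 kHz.
17.15 kHz ≤ fs/2 = 20.475 kHz, appears at 17.15 kHz.
88.6 kHz mod fs = 6.7 kHz.
6.7 kHz ≤ fs/2 = 20.475 kHz, appears at 6.7 kHz.
105.7 kHz mod fs = 23.8 kHz.
23.8 kHz > fs/2 = 20.475 kHz, folds to fs − 23.8 kHz = 17.15 kHz.
105.7 kHz and 140 kHz both map to 17.15 kHz.

17.15 kHz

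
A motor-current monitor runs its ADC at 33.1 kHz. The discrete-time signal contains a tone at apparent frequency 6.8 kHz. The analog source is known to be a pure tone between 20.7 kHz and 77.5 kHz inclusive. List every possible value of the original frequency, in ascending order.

26.3 kHz, 39.9 kHz, 59.4 kHz, 73 kHz

Frequencies that alias to 6.8 kHz are k·fs ± 6.8 kHz for integer k ≥ 0.
k=0: 6.8 kHz.
k=1: 26.3 kHz, 39.9 kHz.
k=2: 59.4 kHz, 73 kHz.
k=3: 92.5 kHz, 106.1 kHz.
Within [20.7 kHz, 77.5 kHz]: 26.3 kHz, 39.9 kHz, 59.4 kHz, 73 kHz.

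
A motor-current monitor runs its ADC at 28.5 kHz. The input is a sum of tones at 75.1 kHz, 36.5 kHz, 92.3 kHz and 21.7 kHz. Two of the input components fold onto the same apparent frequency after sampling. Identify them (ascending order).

fs/2 = 14.25 kHz.
75.1 kHz mod fs = 18.1 kHz.
18.1 kHz > fs/2 = 14.25 kHz, folds to fs − 18.1 kHz = 10.4 kHz.
36.5 kHz mod fs = 8 kHz.
8 kHz ≤ fs/2 = 14.25 kHz, appears at 8 kHz.
92.3 kHz mod fs = 6.8 kHz.
6.8 kHz ≤ fs/2 = 14.25 kHz, appears at 6.8 kHz.
21.7 kHz > fs/2 = 14.25 kHz, folds to fs − 21.7 kHz = 6.8 kHz.
21.7 kHz and 92.3 kHz both map to 6.8 kHz.

21.7 kHz, 92.3 kHz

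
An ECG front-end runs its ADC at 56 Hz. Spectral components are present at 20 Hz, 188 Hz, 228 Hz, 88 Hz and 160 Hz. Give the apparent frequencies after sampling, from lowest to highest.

fs/2 = 28 Hz.
20 Hz ≤ fs/2 = 28 Hz, passes unchanged.
188 Hz mod fs = 20 Hz.
20 Hz ≤ fs/2 = 28 Hz, appears at 20 Hz.
228 Hz mod fs = 4 Hz.
4 Hz ≤ fs/2 = 28 Hz, appears at 4 Hz.
88 Hz mod fs = 32 Hz.
32 Hz > fs/2 = 28 Hz, folds to fs − 32 Hz = 24 Hz.
160 Hz mod fs = 48 Hz.
48 Hz > fs/2 = 28 Hz, folds to fs − 48 Hz = 8 Hz.
Distinct values: {4 Hz, 8 Hz, 20 Hz, 24 Hz}.

4 Hz, 8 Hz, 20 Hz, 24 Hz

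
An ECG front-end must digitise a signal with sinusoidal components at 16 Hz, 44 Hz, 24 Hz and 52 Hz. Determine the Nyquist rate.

Highest-frequency component: 52 Hz.
Nyquist rate = 2 × 52 Hz = 104 Hz.

104 Hz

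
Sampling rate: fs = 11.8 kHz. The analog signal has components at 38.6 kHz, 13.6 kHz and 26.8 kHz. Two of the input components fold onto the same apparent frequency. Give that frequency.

fs/2 = 5.9 kHz.
38.6 kHz mod fs = 3.2 kHz.
3.2 kHz ≤ fs/2 = 5.9 kHz, appears at 3.2 kHz.
13.6 kHz mod fs = 1.8 kHz.
1.8 kHz ≤ fs/2 = 5.9 kHz, appears at 1.8 kHz.
26.8 kHz mod fs = 3.2 kHz.
3.2 kHz ≤ fs/2 = 5.9 kHz, appears at 3.2 kHz.
26.8 kHz and 38.6 kHz both map to 3.2 kHz.

3.2 kHz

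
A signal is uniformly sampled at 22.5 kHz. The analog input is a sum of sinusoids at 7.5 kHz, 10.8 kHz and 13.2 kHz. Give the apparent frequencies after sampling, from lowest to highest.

fs/2 = 11.25 kHz.
7.5 kHz ≤ fs/2 = 11.25 kHz, passes unchanged.
10.8 kHz ≤ fs/2 = 11.25 kHz, passes unchanged.
13.2 kHz > fs/2 = 11.25 kHz, folds to fs − 13.2 kHz = 9.3 kHz.
Distinct values: {7.5 kHz, 9.3 kHz, 10.8 kHz}.

7.5 kHz, 9.3 kHz, 10.8 kHz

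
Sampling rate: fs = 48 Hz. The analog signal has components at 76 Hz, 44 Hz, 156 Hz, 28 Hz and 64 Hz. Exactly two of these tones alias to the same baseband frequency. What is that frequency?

fs/2 = 24 Hz.
76 Hz mod fs = 28 Hz.
28 Hz > fs/2 = 24 Hz, folds to fs − 28 Hz = 20 Hz.
44 Hz > fs/2 = 24 Hz, folds to fs − 44 Hz = 4 Hz.
156 Hz mod fs = 12 Hz.
12 Hz ≤ fs/2 = 24 Hz, appears at 12 Hz.
28 Hz > fs/2 = 24 Hz, folds to fs − 28 Hz = 20 Hz.
64 Hz mod fs = 16 Hz.
16 Hz ≤ fs/2 = 24 Hz, appears at 16 Hz.
28 Hz and 76 Hz both map to 20 Hz.

20 Hz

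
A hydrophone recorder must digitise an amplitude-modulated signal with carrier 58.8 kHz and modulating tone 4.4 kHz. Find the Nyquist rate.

126.4 kHz

AM sidebands sit at fc ± fm = 54.4 kHz and 63.2 kHz.
Highest-frequency component: 63.2 kHz.
Nyquist rate = 2 × 63.2 kHz = 126.4 kHz.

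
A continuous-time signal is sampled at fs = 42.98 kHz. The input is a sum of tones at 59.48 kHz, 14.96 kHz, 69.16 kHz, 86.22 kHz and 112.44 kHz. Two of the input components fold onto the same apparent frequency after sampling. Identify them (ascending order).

fs/2 = 21.49 kHz.
59.48 kHz mod fs = 16.5 kHz.
16.5 kHz ≤ fs/2 = 21.49 kHz, appears at 16.5 kHz.
14.96 kHz ≤ fs/2 = 21.49 kHz, passes unchanged.
69.16 kHz mod fs = 26.18 kHz.
26.18 kHz > fs/2 = 21.49 kHz, folds to fs − 26.18 kHz = 16.8 kHz.
86.22 kHz mod fs = 0.26 kHz.
0.26 kHz ≤ fs/2 = 21.49 kHz, appears at 0.26 kHz.
112.44 kHz mod fs = 26.48 kHz.
26.48 kHz > fs/2 = 21.49 kHz, folds to fs − 26.48 kHz = 16.5 kHz.
59.48 kHz and 112.44 kHz both map to 16.5 kHz.

59.48 kHz, 112.44 kHz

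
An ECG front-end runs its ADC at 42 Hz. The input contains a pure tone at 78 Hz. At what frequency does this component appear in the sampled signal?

6 Hz

78 Hz mod fs = 36 Hz.
36 Hz > fs/2 = 21 Hz, folds to fs − 36 Hz = 6 Hz.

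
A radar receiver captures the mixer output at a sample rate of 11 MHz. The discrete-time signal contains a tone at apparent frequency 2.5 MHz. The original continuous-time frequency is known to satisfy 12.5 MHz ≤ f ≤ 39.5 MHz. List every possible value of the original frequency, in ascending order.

Frequencies that alias to 2.5 MHz are k·fs ± 2.5 MHz for integer k ≥ 0.
k=0: 2.5 MHz.
k=1: 8.5 MHz, 13.5 MHz.
k=2: 19.5 MHz, 24.5 MHz.
k=3: 30.5 MHz, 35.5 MHz.
k=4: 41.5 MHz, 46.5 MHz.
Within [12.5 MHz, 39.5 MHz]: 13.5 MHz, 19.5 MHz, 24.5 MHz, 30.5 MHz, 35.5 MHz.

13.5 MHz, 19.5 MHz, 24.5 MHz, 30.5 MHz, 35.5 MHz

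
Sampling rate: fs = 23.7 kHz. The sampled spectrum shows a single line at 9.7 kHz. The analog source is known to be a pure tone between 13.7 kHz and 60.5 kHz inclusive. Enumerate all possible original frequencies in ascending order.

14 kHz, 33.4 kHz, 37.7 kHz, 57.1 kHz

Frequencies that alias to 9.7 kHz are k·fs ± 9.7 kHz for integer k ≥ 0.
k=0: 9.7 kHz.
k=1: 14 kHz, 33.4 kHz.
k=2: 37.7 kHz, 57.1 kHz.
k=3: 61.4 kHz, 80.8 kHz.
Within [13.7 kHz, 60.5 kHz]: 14 kHz, 33.4 kHz, 37.7 kHz, 57.1 kHz.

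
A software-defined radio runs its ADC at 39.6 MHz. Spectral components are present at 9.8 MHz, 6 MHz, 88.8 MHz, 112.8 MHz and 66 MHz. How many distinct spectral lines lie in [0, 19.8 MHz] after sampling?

fs/2 = 19.8 MHz.
9.8 MHz ≤ fs/2 = 19.8 MHz, passes unchanged.
6 MHz ≤ fs/2 = 19.8 MHz, passes unchanged.
88.8 MHz mod fs = 9.6 MHz.
9.6 MHz ≤ fs/2 = 19.8 MHz, appears at 9.6 MHz.
112.8 MHz mod fs = 33.6 MHz.
33.6 MHz > fs/2 = 19.8 MHz, folds to fs − 33.6 MHz = 6 MHz.
66 MHz mod fs = 26.4 MHz.
26.4 MHz > fs/2 = 19.8 MHz, folds to fs − 26.4 MHz = 13.2 MHz.
Distinct values: {6 MHz, 9.6 MHz, 9.8 MHz, 13.2 MHz} → 4.

4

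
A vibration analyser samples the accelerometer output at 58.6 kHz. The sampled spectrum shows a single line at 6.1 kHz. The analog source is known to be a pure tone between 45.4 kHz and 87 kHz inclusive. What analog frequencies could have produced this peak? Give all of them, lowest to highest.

Frequencies that alias to 6.1 kHz are k·fs ± 6.1 kHz for integer k ≥ 0.
k=0: 6.1 kHz.
k=1: 52.5 kHz, 64.7 kHz.
k=2: 111.1 kHz, 123.3 kHz.
Within [45.4 kHz, 87 kHz]: 52.5 kHz, 64.7 kHz.

52.5 kHz, 64.7 kHz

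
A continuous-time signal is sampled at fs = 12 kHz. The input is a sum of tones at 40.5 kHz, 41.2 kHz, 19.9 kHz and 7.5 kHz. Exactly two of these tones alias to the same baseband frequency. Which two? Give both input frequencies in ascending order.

7.5 kHz, 40.5 kHz

fs/2 = 6 kHz.
40.5 kHz mod fs = 4.5 kHz.
4.5 kHz ≤ fs/2 = 6 kHz, appears at 4.5 kHz.
41.2 kHz mod fs = 5.2 kHz.
5.2 kHz ≤ fs/2 = 6 kHz, appears at 5.2 kHz.
19.9 kHz mod fs = 7.9 kHz.
7.9 kHz > fs/2 = 6 kHz, folds to fs − 7.9 kHz = 4.1 kHz.
7.5 kHz > fs/2 = 6 kHz, folds to fs − 7.5 kHz = 4.5 kHz.
7.5 kHz and 40.5 kHz both map to 4.5 kHz.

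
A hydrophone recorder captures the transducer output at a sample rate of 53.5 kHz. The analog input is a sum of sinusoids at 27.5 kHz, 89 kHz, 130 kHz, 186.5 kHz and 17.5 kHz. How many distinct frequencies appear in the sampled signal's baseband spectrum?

4

fs/2 = 26.75 kHz.
27.5 kHz > fs/2 = 26.75 kHz, folds to fs − 27.5 kHz = 26 kHz.
89 kHz mod fs = 35.5 kHz.
35.5 kHz > fs/2 = 26.75 kHz, folds to fs − 35.5 kHz = 18 kHz.
130 kHz mod fs = 23 kHz.
23 kHz ≤ fs/2 = 26.75 kHz, appears at 23 kHz.
186.5 kHz mod fs = 26 kHz.
26 kHz ≤ fs/2 = 26.75 kHz, appears at 26 kHz.
17.5 kHz ≤ fs/2 = 26.75 kHz, passes unchanged.
Distinct values: {17.5 kHz, 18 kHz, 23 kHz, 26 kHz} → 4.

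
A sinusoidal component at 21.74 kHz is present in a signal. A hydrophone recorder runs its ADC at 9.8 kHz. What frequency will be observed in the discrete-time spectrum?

21.74 kHz mod fs = 2.14 kHz.
2.14 kHz ≤ fs/2 = 4.9 kHz, appears at 2.14 kHz.

2.14 kHz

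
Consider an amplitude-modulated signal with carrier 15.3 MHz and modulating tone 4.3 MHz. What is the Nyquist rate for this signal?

AM sidebands sit at fc ± fm = 11 MHz and 19.6 MHz.
Highest-frequency component: 19.6 MHz.
Nyquist rate = 2 × 19.6 MHz = 39.2 MHz.

39.2 MHz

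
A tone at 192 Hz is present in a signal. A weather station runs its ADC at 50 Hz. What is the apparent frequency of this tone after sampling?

192 Hz mod fs = 42 Hz.
42 Hz > fs/2 = 25 Hz, folds to fs − 42 Hz = 8 Hz.

8 Hz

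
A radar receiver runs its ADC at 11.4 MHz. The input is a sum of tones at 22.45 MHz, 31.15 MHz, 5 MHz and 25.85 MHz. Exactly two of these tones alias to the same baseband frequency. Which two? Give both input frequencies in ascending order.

25.85 MHz, 31.15 MHz

fs/2 = 5.7 MHz.
22.45 MHz mod fs = 11.05 MHz.
11.05 MHz > fs/2 = 5.7 MHz, folds to fs − 11.05 MHz = 0.35 MHz.
31.15 MHz mod fs = 8.35 MHz.
8.35 MHz > fs/2 = 5.7 MHz, folds to fs − 8.35 MHz = 3.05 MHz.
5 MHz ≤ fs/2 = 5.7 MHz, passes unchanged.
25.85 MHz mod fs = 3.05 MHz.
3.05 MHz ≤ fs/2 = 5.7 MHz, appears at 3.05 MHz.
25.85 MHz and 31.15 MHz both map to 3.05 MHz.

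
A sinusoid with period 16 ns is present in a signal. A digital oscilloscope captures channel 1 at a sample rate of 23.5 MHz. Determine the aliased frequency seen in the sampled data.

8 MHz

T = 16 ns → f = 1/T = 62.5 MHz.
62.5 MHz mod fs = 15.5 MHz.
15.5 MHz > fs/2 = 11.75 MHz, folds to fs − 15.5 MHz = 8 MHz.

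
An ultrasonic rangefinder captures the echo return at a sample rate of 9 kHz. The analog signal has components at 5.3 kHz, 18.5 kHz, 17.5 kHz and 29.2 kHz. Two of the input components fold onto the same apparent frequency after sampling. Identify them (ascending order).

fs/2 = 4.5 kHz.
5.3 kHz > fs/2 = 4.5 kHz, folds to fs − 5.3 kHz = 3.7 kHz.
18.5 kHz mod fs = 0.5 kHz.
0.5 kHz ≤ fs/2 = 4.5 kHz, appears at 0.5 kHz.
17.5 kHz mod fs = 8.5 kHz.
8.5 kHz > fs/2 = 4.5 kHz, folds to fs − 8.5 kHz = 0.5 kHz.
29.2 kHz mod fs = 2.2 kHz.
2.2 kHz ≤ fs/2 = 4.5 kHz, appears at 2.2 kHz.
17.5 kHz and 18.5 kHz both map to 0.5 kHz.

17.5 kHz, 18.5 kHz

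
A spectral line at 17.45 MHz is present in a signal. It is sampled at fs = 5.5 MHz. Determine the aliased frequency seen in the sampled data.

17.45 MHz mod fs = 0.95 MHz.
0.95 MHz ≤ fs/2 = 2.75 MHz, appears at 0.95 MHz.

0.95 MHz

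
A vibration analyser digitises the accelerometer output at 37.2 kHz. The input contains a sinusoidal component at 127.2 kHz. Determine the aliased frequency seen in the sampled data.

127.2 kHz mod fs = 15.6 kHz.
15.6 kHz ≤ fs/2 = 18.6 kHz, appears at 15.6 kHz.

15.6 kHz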